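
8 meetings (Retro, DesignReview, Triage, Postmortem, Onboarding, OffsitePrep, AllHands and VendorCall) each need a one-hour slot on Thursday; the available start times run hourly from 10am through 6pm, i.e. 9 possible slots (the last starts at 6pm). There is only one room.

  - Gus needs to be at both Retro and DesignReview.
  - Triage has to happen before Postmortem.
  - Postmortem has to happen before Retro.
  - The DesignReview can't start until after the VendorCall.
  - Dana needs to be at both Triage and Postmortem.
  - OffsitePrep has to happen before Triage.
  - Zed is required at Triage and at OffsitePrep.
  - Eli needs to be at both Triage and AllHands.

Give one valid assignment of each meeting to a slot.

OffsitePrep -> 10am, Onboarding -> 4pm, Retro -> 1pm, VendorCall -> 2pm, Triage -> 11am, AllHands -> 5pm, Postmortem -> 12pm, DesignReview -> 3pm

Checking: VendorCall(2pm) before DesignReview(3pm); Postmortem(12pm) before Retro(1pm); OffsitePrep(10am) before Triage(11am); Triage(11am) before Postmortem(12pm); Retro(1pm) != DesignReview(3pm); Triage(11am) != OffsitePrep(10am); Triage(11am) != Postmortem(12pm); Triage(11am) != AllHands(5pm); max 1 per slot (cap 1).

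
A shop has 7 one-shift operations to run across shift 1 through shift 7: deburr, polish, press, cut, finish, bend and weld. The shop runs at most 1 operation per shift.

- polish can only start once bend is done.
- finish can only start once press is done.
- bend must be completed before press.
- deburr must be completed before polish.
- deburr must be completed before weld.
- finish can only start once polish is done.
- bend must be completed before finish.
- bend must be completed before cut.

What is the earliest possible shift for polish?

Precedence pushes polish to at least shift 2; downstream work caps polish at shift 6.
polish at shift 3 is achievable: weld in shift 7; bend in shift 1; press in shift 4; polish in shift 3; cut in shift 6; deburr in shift 2; finish in shift 5.
Nothing earlier works — the capacity limit rule out every shift before shift 3.

shift 3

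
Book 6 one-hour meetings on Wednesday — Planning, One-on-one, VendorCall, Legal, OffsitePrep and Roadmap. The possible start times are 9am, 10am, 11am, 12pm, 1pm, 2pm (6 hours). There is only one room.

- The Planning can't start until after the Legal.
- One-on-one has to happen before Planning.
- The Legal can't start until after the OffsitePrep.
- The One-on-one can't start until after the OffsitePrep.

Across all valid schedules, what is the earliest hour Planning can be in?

Precedence pushes Planning to at least 11am.
Planning at 12pm is achievable: One-on-one=10am; Roadmap=2pm; Planning=12pm; VendorCall=1pm; OffsitePrep=9am; Legal=11am.
Nothing earlier works — the capacity limit rule out every hour before 12pm.

12pm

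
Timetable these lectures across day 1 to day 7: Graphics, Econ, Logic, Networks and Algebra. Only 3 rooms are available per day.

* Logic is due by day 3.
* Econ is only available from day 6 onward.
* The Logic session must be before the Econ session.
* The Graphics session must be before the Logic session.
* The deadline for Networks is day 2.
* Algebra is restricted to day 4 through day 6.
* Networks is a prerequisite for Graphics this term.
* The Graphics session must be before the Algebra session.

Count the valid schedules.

Splitting on Econ: it can be day 6 (3), day 7 (3). Listing each branch's schedules as (Graphics, Logic, Networks, Algebra) by day number:
Econ=day 6: (2,3,1,4) (2,3,1,5) (2,3,1,6) — 3.
Econ=day 7: (2,3,1,4) (2,3,1,5) (2,3,1,6) — 3.
Summing: 3 + 3 = 6.

6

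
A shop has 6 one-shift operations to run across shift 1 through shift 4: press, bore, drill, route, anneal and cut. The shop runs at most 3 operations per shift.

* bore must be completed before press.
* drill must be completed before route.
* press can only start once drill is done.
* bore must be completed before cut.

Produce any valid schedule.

cut in shift 2, drill in shift 1, press in shift 2, anneal in shift 1, bore in shift 1, route in shift 2

Checking: bore(shift 1) before press(shift 2); drill(shift 1) before press(shift 2); bore(shift 1) before cut(shift 2); drill(shift 1) before route(shift 2); max 3 per shift (cap 3).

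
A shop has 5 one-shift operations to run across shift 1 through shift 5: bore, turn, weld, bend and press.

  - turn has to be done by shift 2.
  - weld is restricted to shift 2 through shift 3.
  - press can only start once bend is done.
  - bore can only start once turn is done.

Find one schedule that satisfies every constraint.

bend=shift 1, press=shift 2, weld=shift 2, bore=shift 2, turn=shift 1

Checking: turn(shift 1) before bore(shift 2); bend(shift 1) before press(shift 2); weld=shift 2 in [shift 2,shift 3]; turn=shift 1 in [shift 1,shift 2].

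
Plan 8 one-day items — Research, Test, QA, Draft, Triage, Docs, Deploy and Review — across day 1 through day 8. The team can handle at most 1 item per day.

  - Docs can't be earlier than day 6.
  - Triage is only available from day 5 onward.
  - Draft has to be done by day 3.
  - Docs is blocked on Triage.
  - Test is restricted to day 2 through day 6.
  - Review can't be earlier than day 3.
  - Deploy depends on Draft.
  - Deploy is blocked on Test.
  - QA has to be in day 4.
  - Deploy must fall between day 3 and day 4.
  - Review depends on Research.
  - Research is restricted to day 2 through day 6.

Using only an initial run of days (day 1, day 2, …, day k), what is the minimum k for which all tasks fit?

8 days

The precedence chain requires at least 2 distinct days.
With at most 1 per day and 8 tasks, at least 8 days are needed.
Docs can't be placed before day 6, so the schedule must run through at least day 6.
8 works (last occupied day: day 8): for example Triage in day 5, Research in day 6, Review in day 8, Draft in day 1, QA in day 4, Test in day 2, Docs in day 7, Deploy in day 3.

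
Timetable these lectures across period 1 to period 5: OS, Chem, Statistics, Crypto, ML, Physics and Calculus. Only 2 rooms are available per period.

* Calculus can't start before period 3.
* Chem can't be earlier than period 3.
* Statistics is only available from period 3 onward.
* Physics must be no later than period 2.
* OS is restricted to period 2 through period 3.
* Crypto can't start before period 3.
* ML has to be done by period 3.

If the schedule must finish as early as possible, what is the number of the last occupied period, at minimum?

With at most 2 per period and 7 lectures, at least 4 periods are needed.
Chem can't be placed before period 3, so the schedule must run through at least period 3.
4 works (last occupied period: period 4): for example Statistics=period 3; Chem=period 3; Crypto=period 4; ML=period 1; Calculus=period 4; OS=period 2; Physics=period 1.

period 4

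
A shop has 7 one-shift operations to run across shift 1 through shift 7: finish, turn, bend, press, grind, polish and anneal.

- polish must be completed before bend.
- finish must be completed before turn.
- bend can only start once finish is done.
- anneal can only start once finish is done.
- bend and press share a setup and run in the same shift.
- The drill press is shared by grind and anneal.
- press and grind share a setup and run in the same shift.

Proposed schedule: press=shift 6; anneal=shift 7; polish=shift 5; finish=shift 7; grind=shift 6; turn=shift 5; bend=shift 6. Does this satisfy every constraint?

press and grind share a setup and run in the same shift — holds.
finish must be completed before turn — violated.
bend can only start once finish is done — violated.
The drill press is shared by grind and anneal — holds.
bend and press share a setup and run in the same shift — holds.
polish must be completed before bend — holds.
anneal can only start once finish is done — violated.

Invalid. finish must be completed before turn.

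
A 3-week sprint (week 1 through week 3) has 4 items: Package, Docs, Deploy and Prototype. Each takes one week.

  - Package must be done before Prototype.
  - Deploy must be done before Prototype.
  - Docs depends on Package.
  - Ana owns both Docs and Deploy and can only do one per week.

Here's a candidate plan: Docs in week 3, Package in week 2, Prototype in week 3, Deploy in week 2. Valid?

Deploy must be done before Prototype — holds.
Ana owns both Docs and Deploy and can only do one per week — holds.
Docs depends on Package — holds.
Package must be done before Prototype — holds.

Yes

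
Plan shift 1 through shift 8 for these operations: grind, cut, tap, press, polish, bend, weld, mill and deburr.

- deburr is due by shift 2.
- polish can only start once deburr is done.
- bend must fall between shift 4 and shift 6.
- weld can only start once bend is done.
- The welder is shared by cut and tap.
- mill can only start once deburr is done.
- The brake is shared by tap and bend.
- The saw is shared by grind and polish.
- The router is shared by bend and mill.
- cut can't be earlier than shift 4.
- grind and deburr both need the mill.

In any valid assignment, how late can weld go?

shift 8

Precedence pushes weld to at least shift 5.
weld at shift 8 is achievable: grind in shift 3; weld in shift 8; mill in shift 2; tap in shift 1; deburr in shift 1; bend in shift 4; press in shift 1; polish in shift 2; cut in shift 4.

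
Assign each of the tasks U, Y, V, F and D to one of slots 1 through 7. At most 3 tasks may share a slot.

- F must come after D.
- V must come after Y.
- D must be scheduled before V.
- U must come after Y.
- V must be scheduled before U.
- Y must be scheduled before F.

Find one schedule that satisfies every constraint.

V -> 2, F -> 2, D -> 1, Y -> 1, U -> 3

Checking: V(2) before U(3); D(1) before V(2); Y(1) before U(3); D(1) before F(2); Y(1) before F(2); Y(1) before V(2); max 2 per slot (cap 3).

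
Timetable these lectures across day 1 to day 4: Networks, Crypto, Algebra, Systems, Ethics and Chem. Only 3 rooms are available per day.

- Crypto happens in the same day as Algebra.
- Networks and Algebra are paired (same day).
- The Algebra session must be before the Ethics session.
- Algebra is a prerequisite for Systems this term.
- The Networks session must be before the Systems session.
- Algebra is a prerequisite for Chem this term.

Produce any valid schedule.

Algebra in day 1; Chem in day 2; Systems in day 2; Crypto in day 1; Networks in day 1; Ethics in day 2

Checking: Algebra(day 1) before Systems(day 2); Algebra(day 1) before Chem(day 2); Algebra(day 1) before Ethics(day 2); Networks(day 1) before Systems(day 2); Networks = Algebra = day 1; Crypto = Algebra = day 1; max 3 per day (cap 3).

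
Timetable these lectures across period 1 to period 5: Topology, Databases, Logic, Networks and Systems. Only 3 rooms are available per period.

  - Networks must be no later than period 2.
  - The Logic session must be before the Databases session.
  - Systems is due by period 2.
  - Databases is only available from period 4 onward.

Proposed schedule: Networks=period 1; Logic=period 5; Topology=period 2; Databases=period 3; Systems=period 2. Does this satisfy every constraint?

Databases is only available from period 4 onward — violated.
Networks must be no later than period 2 — holds.
Only 3 rooms are available per period — holds.
Systems is due by period 2 — holds.
The Logic session must be before the Databases session — violated.

No — it violates: The Logic session must be before the Databases session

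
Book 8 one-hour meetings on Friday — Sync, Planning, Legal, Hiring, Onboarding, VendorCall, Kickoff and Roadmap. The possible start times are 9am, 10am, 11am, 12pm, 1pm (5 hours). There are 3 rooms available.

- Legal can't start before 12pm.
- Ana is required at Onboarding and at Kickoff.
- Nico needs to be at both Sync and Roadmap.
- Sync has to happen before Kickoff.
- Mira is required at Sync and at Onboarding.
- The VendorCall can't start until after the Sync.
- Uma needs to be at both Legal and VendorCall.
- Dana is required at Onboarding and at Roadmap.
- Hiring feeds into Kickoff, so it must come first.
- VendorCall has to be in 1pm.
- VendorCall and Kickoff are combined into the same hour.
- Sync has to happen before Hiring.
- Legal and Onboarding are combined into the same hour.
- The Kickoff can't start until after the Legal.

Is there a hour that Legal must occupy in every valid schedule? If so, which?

Legal's window is 12pm–1pm.
VendorCall is fixed at 1pm, and Legal can't share a hour with VendorCall.
So Legal must be 12pm.

12pm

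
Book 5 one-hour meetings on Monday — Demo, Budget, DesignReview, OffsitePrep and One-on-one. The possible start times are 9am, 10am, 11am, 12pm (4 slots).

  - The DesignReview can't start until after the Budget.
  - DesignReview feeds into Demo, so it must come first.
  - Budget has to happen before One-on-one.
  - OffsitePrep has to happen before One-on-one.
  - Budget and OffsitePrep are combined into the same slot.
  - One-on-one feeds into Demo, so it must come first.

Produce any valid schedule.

One-on-one in 10am; OffsitePrep in 9am; DesignReview in 10am; Demo in 11am; Budget in 9am

Checking: OffsitePrep(9am) before One-on-one(10am); DesignReview(10am) before Demo(11am); One-on-one(10am) before Demo(11am); Budget(9am) before DesignReview(10am); Budget(9am) before One-on-one(10am); Budget = OffsitePrep = 9am.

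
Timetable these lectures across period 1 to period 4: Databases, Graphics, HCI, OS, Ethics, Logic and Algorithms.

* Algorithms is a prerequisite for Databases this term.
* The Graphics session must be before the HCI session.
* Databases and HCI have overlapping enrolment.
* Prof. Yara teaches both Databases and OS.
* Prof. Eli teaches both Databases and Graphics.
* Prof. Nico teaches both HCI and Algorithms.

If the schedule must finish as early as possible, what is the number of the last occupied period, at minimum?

The precedence chain requires at least 2 distinct periods.
Could 2 periods be enough, i.e. nothing placed later than period 2? No: Databases must come after Algorithms (at period 1 or later) → {period 2}; HCI must come after Graphics (at period 1 or later) → {period 2}; HCI can't share with Databases (period 2) → nothing is left.
So 2 periods is not enough.
3 works (last occupied period: period 3): for example Ethics=period 1, OS=period 1, Databases=period 2, Logic=period 1, Algorithms=period 1, Graphics=period 1, HCI=period 3.

period 3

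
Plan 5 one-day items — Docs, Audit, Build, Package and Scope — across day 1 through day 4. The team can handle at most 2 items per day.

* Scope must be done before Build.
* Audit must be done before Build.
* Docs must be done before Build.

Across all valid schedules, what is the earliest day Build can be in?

Precedence pushes Build to at least day 2.
Build at day 3 is achievable: Package -> day 2, Audit -> day 1, Build -> day 3, Docs -> day 1, Scope -> day 2.
Nothing earlier works — the capacity limit rule out every day before day 3.

day 3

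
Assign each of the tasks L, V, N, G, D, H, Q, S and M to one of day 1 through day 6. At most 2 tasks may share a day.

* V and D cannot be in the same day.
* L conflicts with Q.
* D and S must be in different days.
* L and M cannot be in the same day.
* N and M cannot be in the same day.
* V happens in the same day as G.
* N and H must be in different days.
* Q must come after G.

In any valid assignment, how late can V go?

V must be in the same day as G, which can't be after day 5, so V is at most day 5.
V at day 5 is achievable: V in day 5; M in day 3; G in day 5; H in day 2; Q in day 6; L in day 1; S in day 3; D in day 2; N in day 1.

day 5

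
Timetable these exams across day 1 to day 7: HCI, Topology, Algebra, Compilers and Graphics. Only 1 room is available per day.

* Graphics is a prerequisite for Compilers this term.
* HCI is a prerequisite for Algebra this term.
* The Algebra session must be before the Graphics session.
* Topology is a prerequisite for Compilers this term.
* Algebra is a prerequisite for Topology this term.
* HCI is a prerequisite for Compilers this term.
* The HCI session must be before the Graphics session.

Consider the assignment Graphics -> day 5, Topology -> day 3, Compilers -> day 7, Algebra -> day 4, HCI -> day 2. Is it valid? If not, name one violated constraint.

No — it violates: Algebra is a prerequisite for Topology this term

Algebra is a prerequisite for Topology this term — violated.
The Algebra session must be before the Graphics session — holds.
HCI is a prerequisite for Algebra this term — holds.
Graphics is a prerequisite for Compilers this term — holds.
Topology is a prerequisite for Compilers this term — holds.
HCI is a prerequisite for Compilers this term — holds.
The HCI session must be before the Graphics session — holds.
Only 1 room is available per day — holds.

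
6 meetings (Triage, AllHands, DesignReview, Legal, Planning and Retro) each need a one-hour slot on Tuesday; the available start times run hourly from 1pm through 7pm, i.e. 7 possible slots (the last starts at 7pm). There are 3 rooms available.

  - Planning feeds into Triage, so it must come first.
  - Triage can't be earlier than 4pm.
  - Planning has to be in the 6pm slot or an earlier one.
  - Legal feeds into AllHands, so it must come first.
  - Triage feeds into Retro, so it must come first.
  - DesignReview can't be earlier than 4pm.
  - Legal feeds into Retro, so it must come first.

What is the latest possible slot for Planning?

Planning's own window allows nothing later than 6pm; downstream work caps Planning at 5pm.
Planning at 5pm is achievable: Retro -> 7pm; Legal -> 1pm; Planning -> 5pm; DesignReview -> 4pm; Triage -> 6pm; AllHands -> 2pm.

5pm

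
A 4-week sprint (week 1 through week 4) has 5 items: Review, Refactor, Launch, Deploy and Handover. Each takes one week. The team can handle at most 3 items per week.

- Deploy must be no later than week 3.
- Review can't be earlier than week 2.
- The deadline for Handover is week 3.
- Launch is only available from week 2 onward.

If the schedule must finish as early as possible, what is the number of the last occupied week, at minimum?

2

With at most 3 per week and 5 tasks, at least 2 weeks are needed.
Review can't be placed before week 2, so the schedule must run through at least week 2.
2 works (last occupied week: week 2): for example Handover=week 1, Launch=week 2, Deploy=week 1, Refactor=week 1, Review=week 2.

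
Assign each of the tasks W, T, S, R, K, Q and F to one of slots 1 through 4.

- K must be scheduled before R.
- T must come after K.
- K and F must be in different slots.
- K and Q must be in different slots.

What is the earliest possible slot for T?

2

Precedence pushes T to at least 2.
T at 2 is achievable: R in 2; W in 1; T in 2; S in 1; F in 2; K in 1; Q in 2.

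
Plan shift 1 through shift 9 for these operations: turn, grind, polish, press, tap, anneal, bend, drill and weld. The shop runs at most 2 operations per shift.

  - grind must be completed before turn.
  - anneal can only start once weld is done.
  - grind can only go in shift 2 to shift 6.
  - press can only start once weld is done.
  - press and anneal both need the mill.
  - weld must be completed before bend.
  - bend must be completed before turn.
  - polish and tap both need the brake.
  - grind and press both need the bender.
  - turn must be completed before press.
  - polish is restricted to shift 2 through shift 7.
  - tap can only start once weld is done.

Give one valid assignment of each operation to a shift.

press in shift 5, anneal in shift 4, turn in shift 4, drill in shift 1, polish in shift 2, tap in shift 3, grind in shift 2, weld in shift 1, bend in shift 3

Checking: grind(shift 2) before turn(shift 4); weld(shift 1) before press(shift 5); bend(shift 3) before turn(shift 4); weld(shift 1) before tap(shift 3); turn(shift 4) before press(shift 5); weld(shift 1) before anneal(shift 4); weld(shift 1) before bend(shift 3); press(shift 5) != anneal(shift 4); grind(shift 2) != press(shift 5); polish(shift 2) != tap(shift 3); polish=shift 2 in [shift 2,shift 7]; grind=shift 2 in [shift 2,shift 6]; max 2 per shift (cap 2).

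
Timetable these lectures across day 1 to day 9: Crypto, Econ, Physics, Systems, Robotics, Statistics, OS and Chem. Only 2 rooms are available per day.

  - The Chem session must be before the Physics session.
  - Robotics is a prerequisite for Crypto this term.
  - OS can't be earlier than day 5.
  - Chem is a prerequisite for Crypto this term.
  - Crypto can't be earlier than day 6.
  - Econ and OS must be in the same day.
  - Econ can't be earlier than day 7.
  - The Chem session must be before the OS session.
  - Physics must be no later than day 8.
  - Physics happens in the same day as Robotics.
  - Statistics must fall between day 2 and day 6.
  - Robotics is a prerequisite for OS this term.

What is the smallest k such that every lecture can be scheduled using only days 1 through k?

The precedence chain requires at least 3 distinct days.
With at most 2 per day and 8 lectures, at least 4 days are needed.
Econ can't be placed before day 7, so the schedule must run through at least day 7.
7 works (last occupied day: day 7): for example Physics -> day 3; Chem -> day 1; Systems -> day 1; Statistics -> day 2; OS -> day 7; Econ -> day 7; Crypto -> day 6; Robotics -> day 3.

7 days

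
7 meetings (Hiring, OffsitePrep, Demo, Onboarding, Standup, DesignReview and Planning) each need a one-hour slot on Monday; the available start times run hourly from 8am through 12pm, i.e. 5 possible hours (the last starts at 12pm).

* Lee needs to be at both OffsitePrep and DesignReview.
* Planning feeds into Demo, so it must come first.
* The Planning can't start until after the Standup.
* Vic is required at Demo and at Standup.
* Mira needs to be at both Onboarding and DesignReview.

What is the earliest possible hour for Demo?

Precedence pushes Demo to at least 10am.
Demo at 10am is achievable: DesignReview=9am, Demo=10am, Hiring=8am, Onboarding=8am, OffsitePrep=8am, Standup=8am, Planning=9am.

10am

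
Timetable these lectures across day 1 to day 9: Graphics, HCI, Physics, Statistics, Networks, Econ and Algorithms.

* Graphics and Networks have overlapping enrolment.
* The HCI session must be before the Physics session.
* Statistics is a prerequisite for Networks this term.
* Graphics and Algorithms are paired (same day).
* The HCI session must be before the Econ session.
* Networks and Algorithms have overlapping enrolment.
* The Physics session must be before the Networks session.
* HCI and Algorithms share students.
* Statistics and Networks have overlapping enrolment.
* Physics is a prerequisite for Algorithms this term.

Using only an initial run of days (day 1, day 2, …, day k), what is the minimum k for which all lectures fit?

The precedence chain requires at least 3 distinct days.
Could 3 days be enough, i.e. nothing placed later than day 3? No: Networks must come after Physics (at day 1 or later) → {day 2, day 3}; Physics must come before Networks (at day 3 or earlier) → {day 1, day 2}; Econ must come after HCI (at day 1 or later) → {day 2, day 3}; HCI must come before Econ (at day 3 or earlier) → {day 1, day 2}; Physics must come after HCI (at day 1 or later) → {day 2}; Algorithms must come after Physics (at day 2 or later) → {day 3}; Graphics must be in the same day as Algorithms (in {day 3}) → {day 3}; Networks can't share with Graphics (day 3) → {day 2}; Networks must come after Physics (at day 2 or later) → nothing is left.
So 3 days is not enough.
4 works (last occupied day: day 4): for example Algorithms -> day 4; Networks -> day 3; Graphics -> day 4; HCI -> day 1; Statistics -> day 1; Econ -> day 2; Physics -> day 2.

4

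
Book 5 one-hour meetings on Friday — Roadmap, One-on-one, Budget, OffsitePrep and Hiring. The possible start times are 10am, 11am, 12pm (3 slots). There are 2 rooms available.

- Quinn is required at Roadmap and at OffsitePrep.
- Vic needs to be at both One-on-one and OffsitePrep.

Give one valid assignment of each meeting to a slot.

Budget -> 11am, One-on-one -> 10am, OffsitePrep -> 11am, Roadmap -> 10am, Hiring -> 12pm

Checking: One-on-one(10am) != OffsitePrep(11am); Roadmap(10am) != OffsitePrep(11am); max 2 per slot (cap 2).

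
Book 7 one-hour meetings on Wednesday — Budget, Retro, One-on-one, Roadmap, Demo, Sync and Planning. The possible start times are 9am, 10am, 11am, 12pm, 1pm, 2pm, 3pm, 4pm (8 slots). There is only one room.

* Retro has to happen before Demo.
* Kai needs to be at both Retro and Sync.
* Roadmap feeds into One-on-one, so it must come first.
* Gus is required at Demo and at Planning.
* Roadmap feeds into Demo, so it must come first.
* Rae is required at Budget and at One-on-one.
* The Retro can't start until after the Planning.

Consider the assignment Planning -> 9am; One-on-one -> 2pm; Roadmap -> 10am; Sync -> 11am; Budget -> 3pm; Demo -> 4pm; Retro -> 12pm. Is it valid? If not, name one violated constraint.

Valid

Gus is required at Demo and at Planning — holds.
The Retro can't start until after the Planning — holds.
Rae is required at Budget and at One-on-one — holds.
Kai needs to be at both Retro and Sync — holds.
Roadmap feeds into Demo, so it must come first — holds.
There is only one room — holds.
Retro has to happen before Demo — holds.
Roadmap feeds into One-on-one, so it must come first — holds.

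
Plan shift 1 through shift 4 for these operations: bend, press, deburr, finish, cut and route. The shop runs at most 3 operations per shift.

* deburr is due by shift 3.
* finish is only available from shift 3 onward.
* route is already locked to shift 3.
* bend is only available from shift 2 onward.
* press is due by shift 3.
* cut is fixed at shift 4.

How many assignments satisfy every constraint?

Splitting on bend: it can be shift 2 (17), shift 3 (12), shift 4 (17). Listing each branch's schedules as (press, deburr, finish, cut, route) by shift number:
bend=shift 2: (1,1,3,4,3) (1,1,4,4,3) (1,2,3,4,3) (1,2,4,4,3) (1,3,3,4,3) (1,3,4,4,3) (2,1,3,4,3) (2,1,4,4,3) (2,2,3,4,3) (2,2,4,4,3) (2,3,3,4,3) (2,3,4,4,3) (3,1,3,4,3) (3,1,4,4,3) (3,2,3,4,3) (3,2,4,4,3) (3,3,4,4,3) — 17.
bend=shift 3: (1,1,3,4,3) (1,1,4,4,3) (1,2,3,4,3) (1,2,4,4,3) (1,3,4,4,3) (2,1,3,4,3) (2,1,4,4,3) (2,2,3,4,3) (2,2,4,4,3) (2,3,4,4,3) (3,1,4,4,3) (3,2,4,4,3) — 12.
bend=shift 4: (1,1,3,4,3) (1,1,4,4,3) (1,2,3,4,3) (1,2,4,4,3) (1,3,3,4,3) (1,3,4,4,3) (2,1,3,4,3) (2,1,4,4,3) (2,2,3,4,3) (2,2,4,4,3) (2,3,3,4,3) (2,3,4,4,3) (3,1,3,4,3) (3,1,4,4,3) (3,2,3,4,3) (3,2,4,4,3) (3,3,4,4,3) — 17.
Summing: 17 + 12 + 17 = 46.

46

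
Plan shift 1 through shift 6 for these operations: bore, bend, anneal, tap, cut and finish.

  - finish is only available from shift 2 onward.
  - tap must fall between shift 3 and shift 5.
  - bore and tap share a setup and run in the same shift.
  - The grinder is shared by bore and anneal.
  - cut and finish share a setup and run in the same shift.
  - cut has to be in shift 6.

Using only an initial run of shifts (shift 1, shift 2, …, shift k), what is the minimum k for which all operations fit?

cut can't be placed before shift 6, so the schedule must run through at least shift 6.
6 works (last occupied shift: shift 6): for example bend=shift 1, cut=shift 6, tap=shift 3, anneal=shift 1, finish=shift 6, bore=shift 3.

6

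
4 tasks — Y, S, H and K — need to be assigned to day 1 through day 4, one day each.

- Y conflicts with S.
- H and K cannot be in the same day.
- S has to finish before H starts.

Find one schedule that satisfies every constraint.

Y -> day 2, S -> day 1, H -> day 2, K -> day 1

Checking: S(day 1) before H(day 2); H(day 2) != K(day 1); Y(day 2) != S(day 1).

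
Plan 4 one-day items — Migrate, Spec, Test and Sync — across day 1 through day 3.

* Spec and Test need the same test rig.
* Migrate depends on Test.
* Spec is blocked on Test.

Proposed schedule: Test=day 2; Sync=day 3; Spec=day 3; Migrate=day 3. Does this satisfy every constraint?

Yes, all constraints hold

Migrate depends on Test — holds.
Spec is blocked on Test — holds.
Spec and Test need the same test rig — holds.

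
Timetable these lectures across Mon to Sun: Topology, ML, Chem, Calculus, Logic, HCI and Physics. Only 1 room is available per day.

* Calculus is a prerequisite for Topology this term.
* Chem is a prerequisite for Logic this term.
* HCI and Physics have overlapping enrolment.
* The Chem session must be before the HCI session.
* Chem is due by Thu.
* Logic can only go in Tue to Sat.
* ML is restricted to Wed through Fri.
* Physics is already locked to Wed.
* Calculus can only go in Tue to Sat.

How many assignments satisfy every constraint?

Splitting on Topology: it can be Thu (1), Fri (1), Sat (4), Sun (12). Listing each branch's schedules as (ML, Chem, Calculus, Logic, HCI, Physics):
Topology=Thu: (Fri,Mon,Tue,Sat,Sun,Wed) — 1.
Topology=Fri: (Thu,Mon,Tue,Sat,Sun,Wed) — 1.
Topology=Sat: (Thu,Mon,Tue,Fri,Sun,Wed) (Thu,Mon,Fri,Tue,Sun,Wed) (Fri,Mon,Tue,Thu,Sun,Wed) (Fri,Mon,Thu,Tue,Sun,Wed) — 4.
Topology=Sun: (Thu,Mon,Tue,Fri,Sat,Wed) (Thu,Mon,Tue,Sat,Fri,Wed) (Thu,Mon,Fri,Tue,Sat,Wed) (Thu,Mon,Fri,Sat,Tue,Wed) (Thu,Mon,Sat,Tue,Fri,Wed) (Thu,Mon,Sat,Fri,Tue,Wed) (Fri,Mon,Tue,Thu,Sat,Wed) (Fri,Mon,Tue,Sat,Thu,Wed) (Fri,Mon,Thu,Tue,Sat,Wed) (Fri,Mon,Thu,Sat,Tue,Wed) (Fri,Mon,Sat,Tue,Thu,Wed) (Fri,Mon,Sat,Thu,Tue,Wed) — 12.
Summing: 1 + 1 + 4 + 12 = 18.

18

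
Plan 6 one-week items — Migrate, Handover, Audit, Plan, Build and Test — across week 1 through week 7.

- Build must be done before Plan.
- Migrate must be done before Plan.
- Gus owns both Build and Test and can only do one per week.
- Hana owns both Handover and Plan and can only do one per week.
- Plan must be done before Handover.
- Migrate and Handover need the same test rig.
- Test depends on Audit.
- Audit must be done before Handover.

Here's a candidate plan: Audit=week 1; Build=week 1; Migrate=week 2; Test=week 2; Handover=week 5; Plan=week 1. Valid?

No. Migrate must be done before Plan is not satisfied.

Migrate must be done before Plan — violated.
Migrate and Handover need the same test rig — holds.
Build must be done before Plan — violated.
Hana owns both Handover and Plan and can only do one per week — holds.
Gus owns both Build and Test and can only do one per week — holds.
Plan must be done before Handover — holds.
Test depends on Audit — holds.
Audit must be done before Handover — holds.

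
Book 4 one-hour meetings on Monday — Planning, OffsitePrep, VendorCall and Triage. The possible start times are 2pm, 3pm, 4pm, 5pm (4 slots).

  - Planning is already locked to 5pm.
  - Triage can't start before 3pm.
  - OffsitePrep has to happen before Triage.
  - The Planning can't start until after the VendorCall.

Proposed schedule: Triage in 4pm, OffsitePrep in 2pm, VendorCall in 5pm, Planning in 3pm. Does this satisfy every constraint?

Planning is already locked to 5pm — violated.
The Planning can't start until after the VendorCall — violated.
OffsitePrep has to happen before Triage — holds.
Triage can't start before 3pm — holds.

Invalid. The Planning can't start until after the VendorCall.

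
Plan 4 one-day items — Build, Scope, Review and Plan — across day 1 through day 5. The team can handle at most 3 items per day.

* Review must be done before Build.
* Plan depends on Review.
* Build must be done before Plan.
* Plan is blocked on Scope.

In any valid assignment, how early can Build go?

day 2

Precedence pushes Build to at least day 2; downstream work caps Build at day 4.
Build at day 2 is achievable: Review=day 1; Build=day 2; Scope=day 1; Plan=day 3.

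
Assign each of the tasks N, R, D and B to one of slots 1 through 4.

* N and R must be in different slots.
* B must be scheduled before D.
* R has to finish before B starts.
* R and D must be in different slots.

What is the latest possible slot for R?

2

Downstream work caps R at 2.
R at 2 is achievable: D -> 4, R -> 2, B -> 3, N -> 1.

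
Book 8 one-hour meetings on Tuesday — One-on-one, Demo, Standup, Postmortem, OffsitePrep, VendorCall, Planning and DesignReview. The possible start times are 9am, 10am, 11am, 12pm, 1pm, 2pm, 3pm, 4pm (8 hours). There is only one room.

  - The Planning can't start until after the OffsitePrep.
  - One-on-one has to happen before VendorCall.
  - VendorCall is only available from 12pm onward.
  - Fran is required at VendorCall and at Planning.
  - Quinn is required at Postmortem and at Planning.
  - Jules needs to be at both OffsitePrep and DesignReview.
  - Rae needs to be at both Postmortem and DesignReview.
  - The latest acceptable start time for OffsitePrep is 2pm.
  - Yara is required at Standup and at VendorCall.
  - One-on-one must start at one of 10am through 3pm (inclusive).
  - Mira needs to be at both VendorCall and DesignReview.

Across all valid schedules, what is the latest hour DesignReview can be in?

4pm

DesignReview at 4pm is achievable: DesignReview -> 4pm; Postmortem -> 3pm; OffsitePrep -> 9am; Planning -> 11am; Standup -> 2pm; One-on-one -> 10am; Demo -> 1pm; VendorCall -> 12pm.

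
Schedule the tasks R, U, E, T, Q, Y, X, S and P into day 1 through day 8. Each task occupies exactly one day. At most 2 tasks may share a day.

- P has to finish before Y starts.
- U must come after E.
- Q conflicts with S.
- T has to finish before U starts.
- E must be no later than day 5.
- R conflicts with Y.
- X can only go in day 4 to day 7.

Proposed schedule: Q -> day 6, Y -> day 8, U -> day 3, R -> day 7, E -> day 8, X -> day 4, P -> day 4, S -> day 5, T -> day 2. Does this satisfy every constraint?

U must come after E — violated.
P has to finish before Y starts — holds.
X can only go in day 4 to day 7 — holds.
Q conflicts with S — holds.
R conflicts with Y — holds.
E must be no later than day 5 — violated.
At most 2 tasks may share a day — holds.
T has to finish before U starts — holds.

Invalid. E must be no later than day 5.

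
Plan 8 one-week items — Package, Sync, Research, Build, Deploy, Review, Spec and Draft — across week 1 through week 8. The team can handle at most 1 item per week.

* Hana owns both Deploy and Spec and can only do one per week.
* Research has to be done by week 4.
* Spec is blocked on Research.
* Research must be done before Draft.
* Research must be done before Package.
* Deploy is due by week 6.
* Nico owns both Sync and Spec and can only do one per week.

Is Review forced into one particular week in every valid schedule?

No

Review can be week 1 (e.g. Deploy=week 3, Draft=week 6, Package=week 4, Build=week 8, Sync=week 7, Spec=week 5, Research=week 2, Review=week 1) or week 2 (e.g. Review -> week 2; Spec -> week 5; Build -> week 8; Research -> week 1; Deploy -> week 3; Package -> week 4; Sync -> week 7; Draft -> week 6).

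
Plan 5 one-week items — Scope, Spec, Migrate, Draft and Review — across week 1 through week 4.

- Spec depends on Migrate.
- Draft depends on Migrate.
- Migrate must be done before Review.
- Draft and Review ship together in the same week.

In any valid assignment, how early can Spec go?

Precedence pushes Spec to at least week 2.
Spec at week 2 is achievable: Migrate in week 1, Review in week 2, Scope in week 1, Spec in week 2, Draft in week 2.

week 2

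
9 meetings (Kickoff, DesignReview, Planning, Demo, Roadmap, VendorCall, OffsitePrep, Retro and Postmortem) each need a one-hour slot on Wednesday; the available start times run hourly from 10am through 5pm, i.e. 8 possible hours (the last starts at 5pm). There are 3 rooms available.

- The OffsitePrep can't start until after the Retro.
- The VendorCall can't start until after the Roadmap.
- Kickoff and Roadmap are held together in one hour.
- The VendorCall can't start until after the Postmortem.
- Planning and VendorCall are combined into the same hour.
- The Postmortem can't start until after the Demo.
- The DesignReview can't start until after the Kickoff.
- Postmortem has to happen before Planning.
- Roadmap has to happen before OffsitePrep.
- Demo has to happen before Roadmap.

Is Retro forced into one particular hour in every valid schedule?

No

Retro can be 10am (e.g. Postmortem -> 11am; Roadmap -> 11am; DesignReview -> 1pm; Kickoff -> 11am; Demo -> 10am; VendorCall -> 12pm; Planning -> 12pm; OffsitePrep -> 12pm; Retro -> 10am) or 11am (e.g. DesignReview -> 12pm, Roadmap -> 11am, Retro -> 11am, OffsitePrep -> 12pm, Kickoff -> 11am, Demo -> 10am, VendorCall -> 1pm, Postmortem -> 12pm, Planning -> 1pm).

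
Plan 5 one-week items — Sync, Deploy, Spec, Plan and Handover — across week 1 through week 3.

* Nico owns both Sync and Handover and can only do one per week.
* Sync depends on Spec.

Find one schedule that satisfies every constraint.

Deploy=week 1, Sync=week 2, Handover=week 1, Spec=week 1, Plan=week 1

Checking: Spec(week 1) before Sync(week 2); Sync(week 2) != Handover(week 1).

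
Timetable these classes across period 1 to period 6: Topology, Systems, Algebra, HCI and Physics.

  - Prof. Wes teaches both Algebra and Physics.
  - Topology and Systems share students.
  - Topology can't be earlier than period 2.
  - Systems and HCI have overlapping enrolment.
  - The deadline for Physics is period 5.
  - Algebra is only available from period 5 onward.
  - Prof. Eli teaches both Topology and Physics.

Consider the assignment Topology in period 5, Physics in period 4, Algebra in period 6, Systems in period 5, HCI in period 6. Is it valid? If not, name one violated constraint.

No — it violates: Topology and Systems share students

Prof. Eli teaches both Topology and Physics — holds.
Prof. Wes teaches both Algebra and Physics — holds.
Topology can't be earlier than period 2 — holds.
The deadline for Physics is period 5 — holds.
Topology and Systems share students — violated.
Systems and HCI have overlapping enrolment — holds.
Algebra is only available from period 5 onward — holds.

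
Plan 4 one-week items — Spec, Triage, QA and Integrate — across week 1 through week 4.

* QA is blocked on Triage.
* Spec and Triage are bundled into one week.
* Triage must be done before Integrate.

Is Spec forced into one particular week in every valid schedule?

Spec can be week 1 (e.g. Triage in week 1; Integrate in week 2; QA in week 2; Spec in week 1) or week 2 (e.g. Integrate in week 3, QA in week 3, Triage in week 2, Spec in week 2).

No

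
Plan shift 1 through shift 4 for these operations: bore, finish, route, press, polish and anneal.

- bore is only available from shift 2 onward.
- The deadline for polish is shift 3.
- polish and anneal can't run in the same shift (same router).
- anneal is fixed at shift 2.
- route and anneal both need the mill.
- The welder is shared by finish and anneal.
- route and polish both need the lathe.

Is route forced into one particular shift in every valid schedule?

No

route can be shift 1 (e.g. anneal in shift 2, route in shift 1, press in shift 1, bore in shift 2, polish in shift 3, finish in shift 1) or shift 3 (e.g. route -> shift 3, bore -> shift 2, press -> shift 1, finish -> shift 1, polish -> shift 1, anneal -> shift 2).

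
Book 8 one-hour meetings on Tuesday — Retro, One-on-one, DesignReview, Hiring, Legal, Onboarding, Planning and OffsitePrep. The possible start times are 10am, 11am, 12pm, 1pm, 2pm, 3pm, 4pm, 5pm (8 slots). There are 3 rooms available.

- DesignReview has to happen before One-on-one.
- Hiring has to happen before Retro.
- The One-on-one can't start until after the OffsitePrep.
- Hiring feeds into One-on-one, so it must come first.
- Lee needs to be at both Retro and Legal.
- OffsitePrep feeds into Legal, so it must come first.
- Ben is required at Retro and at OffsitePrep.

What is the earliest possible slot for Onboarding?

Onboarding at 10am is achievable: OffsitePrep in 10am, Legal in 12pm, DesignReview in 11am, Planning in 11am, Onboarding in 10am, One-on-one in 12pm, Hiring in 10am, Retro in 11am.

10am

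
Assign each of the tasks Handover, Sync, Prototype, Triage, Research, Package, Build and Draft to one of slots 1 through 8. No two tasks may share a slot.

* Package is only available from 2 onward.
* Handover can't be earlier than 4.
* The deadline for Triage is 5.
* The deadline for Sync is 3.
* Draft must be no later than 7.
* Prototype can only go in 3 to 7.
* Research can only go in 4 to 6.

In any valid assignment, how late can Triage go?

Triage's own window allows nothing later than 5.
Triage at 5 is achievable: Sync -> 1; Draft -> 7; Research -> 4; Package -> 2; Prototype -> 3; Handover -> 6; Triage -> 5; Build -> 8.

5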